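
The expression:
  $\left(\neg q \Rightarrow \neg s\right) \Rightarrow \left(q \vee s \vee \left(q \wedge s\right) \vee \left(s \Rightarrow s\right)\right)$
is always true.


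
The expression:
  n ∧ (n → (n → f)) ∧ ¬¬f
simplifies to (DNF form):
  f ∧ n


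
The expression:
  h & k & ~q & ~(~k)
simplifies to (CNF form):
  h & k & ~q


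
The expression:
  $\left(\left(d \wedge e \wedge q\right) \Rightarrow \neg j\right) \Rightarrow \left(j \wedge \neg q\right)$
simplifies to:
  $j \wedge \left(d \vee \neg q\right) \wedge \left(e \vee \neg q\right)$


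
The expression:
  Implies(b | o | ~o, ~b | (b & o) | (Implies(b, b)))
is always true.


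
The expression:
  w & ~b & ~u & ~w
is never true.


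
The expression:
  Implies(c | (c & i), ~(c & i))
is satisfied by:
  {c: False, i: False}
  {i: True, c: False}
  {c: True, i: False}


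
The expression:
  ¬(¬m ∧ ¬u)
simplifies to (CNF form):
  m ∨ u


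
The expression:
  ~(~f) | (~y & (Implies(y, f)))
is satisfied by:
  {f: True, y: False}
  {y: False, f: False}
  {y: True, f: True}


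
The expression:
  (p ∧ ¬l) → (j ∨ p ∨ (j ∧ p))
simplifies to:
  True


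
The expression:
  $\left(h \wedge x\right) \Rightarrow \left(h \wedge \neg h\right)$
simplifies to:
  $\neg h \vee \neg x$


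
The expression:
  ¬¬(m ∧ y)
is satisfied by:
  {m: True, y: True}


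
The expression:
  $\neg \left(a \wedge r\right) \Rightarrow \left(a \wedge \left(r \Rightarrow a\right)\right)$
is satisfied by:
  {a: True}


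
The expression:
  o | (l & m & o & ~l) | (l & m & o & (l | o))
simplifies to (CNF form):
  o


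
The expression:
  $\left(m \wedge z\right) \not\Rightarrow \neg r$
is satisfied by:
  {r: True, m: True, z: True}


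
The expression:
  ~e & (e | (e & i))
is never true.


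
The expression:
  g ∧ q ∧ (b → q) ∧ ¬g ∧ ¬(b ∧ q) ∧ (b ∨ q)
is never true.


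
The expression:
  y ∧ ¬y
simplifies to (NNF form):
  False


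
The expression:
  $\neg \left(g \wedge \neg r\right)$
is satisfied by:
  {r: True, g: False}
  {g: False, r: False}
  {g: True, r: True}


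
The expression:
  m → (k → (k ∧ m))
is always true.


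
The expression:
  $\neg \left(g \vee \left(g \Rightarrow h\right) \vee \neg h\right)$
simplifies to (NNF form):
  $\text{False}$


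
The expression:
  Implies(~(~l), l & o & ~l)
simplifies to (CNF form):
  ~l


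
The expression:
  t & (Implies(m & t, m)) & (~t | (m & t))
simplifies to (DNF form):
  m & t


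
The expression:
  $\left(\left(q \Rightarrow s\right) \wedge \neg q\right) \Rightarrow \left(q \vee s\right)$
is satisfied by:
  {q: True, s: True}
  {q: True, s: False}
  {s: True, q: False}


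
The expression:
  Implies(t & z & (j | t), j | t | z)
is always true.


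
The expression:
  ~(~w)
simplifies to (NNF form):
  w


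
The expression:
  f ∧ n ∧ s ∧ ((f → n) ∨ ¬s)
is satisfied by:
  {s: True, f: True, n: True}


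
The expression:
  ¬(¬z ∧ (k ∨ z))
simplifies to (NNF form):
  z ∨ ¬k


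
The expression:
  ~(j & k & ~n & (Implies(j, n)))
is always true.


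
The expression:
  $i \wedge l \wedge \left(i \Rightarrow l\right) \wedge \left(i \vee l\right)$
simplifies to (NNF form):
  $i \wedge l$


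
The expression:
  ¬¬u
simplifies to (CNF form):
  u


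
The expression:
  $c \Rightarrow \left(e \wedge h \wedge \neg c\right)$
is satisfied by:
  {c: False}


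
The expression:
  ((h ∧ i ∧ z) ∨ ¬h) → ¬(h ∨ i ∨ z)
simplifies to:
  (h ∧ ¬i) ∨ (h ∧ ¬z) ∨ (¬i ∧ ¬z)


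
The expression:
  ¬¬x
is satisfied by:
  {x: True}


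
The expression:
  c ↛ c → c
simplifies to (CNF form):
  True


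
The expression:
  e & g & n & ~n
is never true.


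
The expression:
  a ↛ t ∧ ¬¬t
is never true.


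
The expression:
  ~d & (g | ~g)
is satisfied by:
  {d: False}


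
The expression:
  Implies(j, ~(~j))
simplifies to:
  True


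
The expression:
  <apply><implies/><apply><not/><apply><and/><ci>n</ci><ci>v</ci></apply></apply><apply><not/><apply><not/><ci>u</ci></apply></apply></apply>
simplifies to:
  <apply><or/><ci>u</ci><apply><and/><ci>n</ci><ci>v</ci></apply></apply>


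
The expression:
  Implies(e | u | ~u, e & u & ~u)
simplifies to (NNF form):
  False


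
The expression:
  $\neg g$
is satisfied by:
  {g: False}


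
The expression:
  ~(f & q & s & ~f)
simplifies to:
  True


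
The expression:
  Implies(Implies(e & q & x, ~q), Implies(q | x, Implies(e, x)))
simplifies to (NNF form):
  x | ~e | ~q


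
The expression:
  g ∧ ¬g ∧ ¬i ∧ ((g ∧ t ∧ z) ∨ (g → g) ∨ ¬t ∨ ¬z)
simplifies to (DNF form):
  False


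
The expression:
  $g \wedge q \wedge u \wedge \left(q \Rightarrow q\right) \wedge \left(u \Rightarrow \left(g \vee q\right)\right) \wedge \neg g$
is never true.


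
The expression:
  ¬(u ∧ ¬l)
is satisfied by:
  {l: True, u: False}
  {u: False, l: False}
  {u: True, l: True}


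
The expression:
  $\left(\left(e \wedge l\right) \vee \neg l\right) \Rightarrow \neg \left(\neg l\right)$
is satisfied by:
  {l: True}


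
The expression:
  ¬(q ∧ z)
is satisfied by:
  {q: False, z: False}
  {z: True, q: False}
  {q: True, z: False}


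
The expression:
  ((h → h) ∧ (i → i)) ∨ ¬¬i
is always true.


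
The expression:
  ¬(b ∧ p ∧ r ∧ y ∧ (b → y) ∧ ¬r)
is always true.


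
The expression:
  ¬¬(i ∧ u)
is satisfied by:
  {i: True, u: True}


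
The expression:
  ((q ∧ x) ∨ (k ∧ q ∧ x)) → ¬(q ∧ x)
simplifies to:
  ¬q ∨ ¬x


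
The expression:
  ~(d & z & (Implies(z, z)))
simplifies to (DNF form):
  ~d | ~z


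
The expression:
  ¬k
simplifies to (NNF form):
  ¬k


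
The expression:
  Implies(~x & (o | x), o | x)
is always true.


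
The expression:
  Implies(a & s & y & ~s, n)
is always true.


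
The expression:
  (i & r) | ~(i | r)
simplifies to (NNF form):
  (i & r) | (~i & ~r)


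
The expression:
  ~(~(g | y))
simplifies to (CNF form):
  g | y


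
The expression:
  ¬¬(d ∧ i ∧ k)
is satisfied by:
  {i: True, d: True, k: True}


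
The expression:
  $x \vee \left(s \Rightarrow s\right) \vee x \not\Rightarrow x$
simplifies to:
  $\text{True}$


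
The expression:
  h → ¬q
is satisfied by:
  {h: False, q: False}
  {q: True, h: False}
  {h: True, q: False}


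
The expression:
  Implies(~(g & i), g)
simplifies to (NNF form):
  g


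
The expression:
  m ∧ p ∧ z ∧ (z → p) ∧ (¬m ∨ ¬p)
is never true.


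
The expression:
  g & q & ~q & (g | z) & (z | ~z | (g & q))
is never true.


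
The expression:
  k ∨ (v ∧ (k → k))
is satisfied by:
  {k: True, v: True}
  {k: True, v: False}
  {v: True, k: False}


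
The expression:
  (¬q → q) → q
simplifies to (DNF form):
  True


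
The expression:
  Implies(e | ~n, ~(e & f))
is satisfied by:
  {e: False, f: False}
  {f: True, e: False}
  {e: True, f: False}


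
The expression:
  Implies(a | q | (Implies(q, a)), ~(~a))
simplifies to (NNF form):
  a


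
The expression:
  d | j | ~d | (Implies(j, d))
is always true.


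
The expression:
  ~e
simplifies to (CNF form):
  ~e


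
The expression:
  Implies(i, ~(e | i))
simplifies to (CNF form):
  ~i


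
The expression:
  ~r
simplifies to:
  ~r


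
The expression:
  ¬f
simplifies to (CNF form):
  ¬f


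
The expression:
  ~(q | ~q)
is never true.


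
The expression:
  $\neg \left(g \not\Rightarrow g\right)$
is always true.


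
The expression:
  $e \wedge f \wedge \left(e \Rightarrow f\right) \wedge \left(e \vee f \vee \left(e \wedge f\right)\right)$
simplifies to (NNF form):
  $e \wedge f$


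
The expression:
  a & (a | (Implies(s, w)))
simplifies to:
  a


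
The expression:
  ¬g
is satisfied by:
  {g: False}


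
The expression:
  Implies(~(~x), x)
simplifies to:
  True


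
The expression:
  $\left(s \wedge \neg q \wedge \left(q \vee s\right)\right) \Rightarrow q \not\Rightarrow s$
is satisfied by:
  {q: True, s: False}
  {s: False, q: False}
  {s: True, q: True}


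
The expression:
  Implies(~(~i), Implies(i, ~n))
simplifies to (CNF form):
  ~i | ~n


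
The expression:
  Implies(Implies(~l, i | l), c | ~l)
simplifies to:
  c | ~l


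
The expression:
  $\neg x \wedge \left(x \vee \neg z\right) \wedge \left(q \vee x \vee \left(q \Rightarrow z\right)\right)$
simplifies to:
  $\neg x \wedge \neg z$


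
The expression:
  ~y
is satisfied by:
  {y: False}


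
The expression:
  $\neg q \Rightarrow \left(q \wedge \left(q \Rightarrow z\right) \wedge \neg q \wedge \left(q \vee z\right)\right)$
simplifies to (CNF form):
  $q$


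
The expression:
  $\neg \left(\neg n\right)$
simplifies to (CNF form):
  $n$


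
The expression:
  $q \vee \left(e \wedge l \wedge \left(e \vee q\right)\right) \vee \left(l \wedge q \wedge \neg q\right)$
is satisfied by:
  {q: True, l: True, e: True}
  {q: True, l: True, e: False}
  {q: True, e: True, l: False}
  {q: True, e: False, l: False}
  {l: True, e: True, q: False}


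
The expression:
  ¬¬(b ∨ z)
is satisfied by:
  {b: True, z: True}
  {b: True, z: False}
  {z: True, b: False}


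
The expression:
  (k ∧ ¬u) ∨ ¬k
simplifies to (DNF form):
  ¬k ∨ ¬u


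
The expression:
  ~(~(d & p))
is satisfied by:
  {p: True, d: True}


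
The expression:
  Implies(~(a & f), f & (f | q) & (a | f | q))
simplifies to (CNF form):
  f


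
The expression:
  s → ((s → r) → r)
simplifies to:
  True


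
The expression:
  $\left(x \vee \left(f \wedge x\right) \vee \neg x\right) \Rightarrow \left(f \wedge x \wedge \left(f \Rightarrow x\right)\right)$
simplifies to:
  $f \wedge x$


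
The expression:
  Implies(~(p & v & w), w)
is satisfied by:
  {w: True}


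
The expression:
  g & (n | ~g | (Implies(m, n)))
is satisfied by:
  {g: True, n: True, m: False}
  {g: True, m: False, n: False}
  {g: True, n: True, m: True}


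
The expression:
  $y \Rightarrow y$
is always true.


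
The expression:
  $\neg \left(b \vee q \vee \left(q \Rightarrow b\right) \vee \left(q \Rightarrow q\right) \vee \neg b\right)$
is never true.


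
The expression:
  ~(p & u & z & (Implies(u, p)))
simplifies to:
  ~p | ~u | ~z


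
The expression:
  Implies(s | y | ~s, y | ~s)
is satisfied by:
  {y: True, s: False}
  {s: False, y: False}
  {s: True, y: True}


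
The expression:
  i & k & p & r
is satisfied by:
  {r: True, i: True, p: True, k: True}


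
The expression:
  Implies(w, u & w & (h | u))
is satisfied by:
  {u: True, w: False}
  {w: False, u: False}
  {w: True, u: True}


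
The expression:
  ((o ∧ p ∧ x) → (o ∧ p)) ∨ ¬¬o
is always true.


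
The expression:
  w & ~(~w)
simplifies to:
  w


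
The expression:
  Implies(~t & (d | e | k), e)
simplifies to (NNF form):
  e | t | (~d & ~k)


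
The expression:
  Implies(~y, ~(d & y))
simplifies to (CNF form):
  True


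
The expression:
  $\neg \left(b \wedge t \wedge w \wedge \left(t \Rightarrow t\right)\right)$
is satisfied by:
  {w: False, t: False, b: False}
  {b: True, w: False, t: False}
  {t: True, w: False, b: False}
  {b: True, t: True, w: False}
  {w: True, b: False, t: False}
  {b: True, w: True, t: False}
  {t: True, w: True, b: False}


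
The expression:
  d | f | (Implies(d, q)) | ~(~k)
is always true.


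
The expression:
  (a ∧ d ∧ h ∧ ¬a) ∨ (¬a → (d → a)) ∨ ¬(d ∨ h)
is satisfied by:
  {a: True, d: False}
  {d: False, a: False}
  {d: True, a: True}


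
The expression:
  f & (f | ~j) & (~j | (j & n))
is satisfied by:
  {n: True, f: True, j: False}
  {f: True, j: False, n: False}
  {j: True, n: True, f: True}


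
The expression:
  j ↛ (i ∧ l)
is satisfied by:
  {j: True, l: False, i: False}
  {j: True, i: True, l: False}
  {j: True, l: True, i: False}


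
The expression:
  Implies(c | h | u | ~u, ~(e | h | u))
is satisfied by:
  {u: False, e: False, h: False}


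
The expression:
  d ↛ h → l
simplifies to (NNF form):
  h ∨ l ∨ ¬d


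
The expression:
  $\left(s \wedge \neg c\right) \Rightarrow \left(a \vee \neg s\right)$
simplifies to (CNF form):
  $a \vee c \vee \neg s$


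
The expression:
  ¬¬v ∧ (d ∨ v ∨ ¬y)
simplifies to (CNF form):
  v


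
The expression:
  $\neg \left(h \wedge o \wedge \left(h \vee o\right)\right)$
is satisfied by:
  {h: False, o: False}
  {o: True, h: False}
  {h: True, o: False}


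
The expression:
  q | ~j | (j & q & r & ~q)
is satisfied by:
  {q: True, j: False}
  {j: False, q: False}
  {j: True, q: True}


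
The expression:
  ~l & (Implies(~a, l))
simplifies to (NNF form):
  a & ~l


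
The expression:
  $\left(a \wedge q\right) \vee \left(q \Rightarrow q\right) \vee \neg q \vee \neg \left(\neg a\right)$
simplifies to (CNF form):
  $\text{True}$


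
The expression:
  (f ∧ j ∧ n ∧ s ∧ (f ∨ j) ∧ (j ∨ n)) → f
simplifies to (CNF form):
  True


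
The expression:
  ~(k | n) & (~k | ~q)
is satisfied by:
  {n: False, k: False}


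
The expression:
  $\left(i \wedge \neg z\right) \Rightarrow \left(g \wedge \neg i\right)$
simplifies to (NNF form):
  $z \vee \neg i$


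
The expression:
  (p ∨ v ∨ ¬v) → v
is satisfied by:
  {v: True}


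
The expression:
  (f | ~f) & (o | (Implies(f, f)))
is always true.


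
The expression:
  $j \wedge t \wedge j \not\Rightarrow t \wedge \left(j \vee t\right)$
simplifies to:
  $\text{False}$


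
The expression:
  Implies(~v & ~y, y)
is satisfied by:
  {y: True, v: True}
  {y: True, v: False}
  {v: True, y: False}


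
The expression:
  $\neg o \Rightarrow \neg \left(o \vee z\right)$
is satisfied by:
  {o: True, z: False}
  {z: False, o: False}
  {z: True, o: True}


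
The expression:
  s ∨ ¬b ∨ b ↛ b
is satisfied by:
  {s: True, b: False}
  {b: False, s: False}
  {b: True, s: True}


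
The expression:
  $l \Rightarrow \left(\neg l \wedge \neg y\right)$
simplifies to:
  $\neg l$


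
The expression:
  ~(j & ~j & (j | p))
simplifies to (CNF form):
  True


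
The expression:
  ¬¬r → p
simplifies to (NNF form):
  p ∨ ¬r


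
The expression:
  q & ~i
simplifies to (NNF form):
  q & ~i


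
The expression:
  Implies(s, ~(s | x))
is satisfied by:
  {s: False}


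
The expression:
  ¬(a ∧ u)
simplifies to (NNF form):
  ¬a ∨ ¬u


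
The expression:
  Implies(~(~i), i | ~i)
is always true.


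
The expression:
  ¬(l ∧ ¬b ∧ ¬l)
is always true.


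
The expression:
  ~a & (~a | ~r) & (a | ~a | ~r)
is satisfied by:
  {a: False}


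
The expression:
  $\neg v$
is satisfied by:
  {v: False}


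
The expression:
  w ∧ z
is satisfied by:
  {z: True, w: True}


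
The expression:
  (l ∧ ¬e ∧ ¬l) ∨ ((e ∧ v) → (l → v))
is always true.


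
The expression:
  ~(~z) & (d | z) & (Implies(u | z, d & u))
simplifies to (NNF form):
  d & u & z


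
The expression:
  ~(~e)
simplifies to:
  e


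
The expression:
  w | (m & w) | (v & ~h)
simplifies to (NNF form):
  w | (v & ~h)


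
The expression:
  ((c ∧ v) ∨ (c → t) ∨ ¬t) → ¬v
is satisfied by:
  {v: False}


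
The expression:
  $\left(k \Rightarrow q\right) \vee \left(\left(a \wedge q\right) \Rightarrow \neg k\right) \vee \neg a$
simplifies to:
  $\text{True}$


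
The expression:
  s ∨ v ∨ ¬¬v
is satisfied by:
  {v: True, s: True}
  {v: True, s: False}
  {s: True, v: False}


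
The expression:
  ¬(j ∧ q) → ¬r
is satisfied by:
  {q: True, j: True, r: False}
  {q: True, j: False, r: False}
  {j: True, q: False, r: False}
  {q: False, j: False, r: False}
  {r: True, q: True, j: True}


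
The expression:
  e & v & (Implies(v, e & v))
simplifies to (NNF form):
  e & v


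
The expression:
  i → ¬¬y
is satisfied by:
  {y: True, i: False}
  {i: False, y: False}
  {i: True, y: True}


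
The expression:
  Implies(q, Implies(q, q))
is always true.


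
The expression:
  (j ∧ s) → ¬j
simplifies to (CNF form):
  ¬j ∨ ¬s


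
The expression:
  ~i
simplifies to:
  ~i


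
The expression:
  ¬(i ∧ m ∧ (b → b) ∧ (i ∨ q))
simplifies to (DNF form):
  ¬i ∨ ¬m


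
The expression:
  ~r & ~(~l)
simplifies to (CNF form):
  l & ~r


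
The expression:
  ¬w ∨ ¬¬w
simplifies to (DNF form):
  True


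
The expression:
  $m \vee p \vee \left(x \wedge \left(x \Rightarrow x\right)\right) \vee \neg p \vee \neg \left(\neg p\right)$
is always true.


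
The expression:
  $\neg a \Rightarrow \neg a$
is always true.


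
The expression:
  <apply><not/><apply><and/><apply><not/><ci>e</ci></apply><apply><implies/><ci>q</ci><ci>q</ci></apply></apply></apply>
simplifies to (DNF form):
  <ci>e</ci>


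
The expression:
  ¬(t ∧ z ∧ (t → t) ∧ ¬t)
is always true.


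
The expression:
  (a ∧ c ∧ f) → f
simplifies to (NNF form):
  True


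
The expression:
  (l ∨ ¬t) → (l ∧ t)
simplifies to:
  t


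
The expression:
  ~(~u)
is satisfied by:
  {u: True}


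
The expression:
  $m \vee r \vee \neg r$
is always true.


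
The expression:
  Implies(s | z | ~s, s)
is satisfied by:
  {s: True}


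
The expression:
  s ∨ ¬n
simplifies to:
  s ∨ ¬n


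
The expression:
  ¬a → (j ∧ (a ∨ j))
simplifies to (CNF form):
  a ∨ j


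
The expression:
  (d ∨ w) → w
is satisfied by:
  {w: True, d: False}
  {d: False, w: False}
  {d: True, w: True}


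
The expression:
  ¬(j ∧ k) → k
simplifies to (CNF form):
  k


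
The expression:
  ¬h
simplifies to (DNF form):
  ¬h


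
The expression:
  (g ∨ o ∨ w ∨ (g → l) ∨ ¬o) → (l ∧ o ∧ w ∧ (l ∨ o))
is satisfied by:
  {w: True, o: True, l: True}


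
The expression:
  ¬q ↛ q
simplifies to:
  True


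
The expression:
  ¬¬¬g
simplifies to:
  ¬g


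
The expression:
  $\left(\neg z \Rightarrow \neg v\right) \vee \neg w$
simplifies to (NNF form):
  $z \vee \neg v \vee \neg w$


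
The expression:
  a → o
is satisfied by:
  {o: True, a: False}
  {a: False, o: False}
  {a: True, o: True}


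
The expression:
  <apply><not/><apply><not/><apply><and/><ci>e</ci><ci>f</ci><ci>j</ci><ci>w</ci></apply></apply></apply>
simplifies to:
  <apply><and/><ci>e</ci><ci>f</ci><ci>j</ci><ci>w</ci></apply>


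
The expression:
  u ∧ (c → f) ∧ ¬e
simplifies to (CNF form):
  u ∧ ¬e ∧ (f ∨ ¬c)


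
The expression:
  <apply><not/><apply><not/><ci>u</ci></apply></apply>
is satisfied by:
  {u: True}


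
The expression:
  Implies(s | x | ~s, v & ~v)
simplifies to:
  False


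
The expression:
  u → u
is always true.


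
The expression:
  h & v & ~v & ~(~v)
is never true.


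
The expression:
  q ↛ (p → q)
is never true.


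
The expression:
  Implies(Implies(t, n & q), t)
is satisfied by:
  {t: True}


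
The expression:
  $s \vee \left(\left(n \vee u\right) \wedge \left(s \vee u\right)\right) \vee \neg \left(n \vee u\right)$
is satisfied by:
  {u: True, s: True, n: False}
  {u: True, s: False, n: False}
  {s: True, u: False, n: False}
  {u: False, s: False, n: False}
  {n: True, u: True, s: True}
  {n: True, u: True, s: False}
  {n: True, s: True, u: False}


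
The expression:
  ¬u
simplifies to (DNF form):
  ¬u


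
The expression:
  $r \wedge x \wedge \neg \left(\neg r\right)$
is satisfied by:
  {r: True, x: True}


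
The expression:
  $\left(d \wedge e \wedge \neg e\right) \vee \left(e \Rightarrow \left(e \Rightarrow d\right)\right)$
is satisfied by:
  {d: True, e: False}
  {e: False, d: False}
  {e: True, d: True}


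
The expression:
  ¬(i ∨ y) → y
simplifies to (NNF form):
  i ∨ y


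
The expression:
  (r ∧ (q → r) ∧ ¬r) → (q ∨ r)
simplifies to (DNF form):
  True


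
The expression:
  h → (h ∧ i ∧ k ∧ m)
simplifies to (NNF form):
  (i ∧ k ∧ m) ∨ ¬h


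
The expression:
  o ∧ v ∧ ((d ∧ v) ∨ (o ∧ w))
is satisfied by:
  {d: True, w: True, o: True, v: True}
  {d: True, o: True, v: True, w: False}
  {w: True, o: True, v: True, d: False}


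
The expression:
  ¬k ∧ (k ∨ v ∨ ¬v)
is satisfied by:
  {k: False}


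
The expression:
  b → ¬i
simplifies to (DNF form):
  ¬b ∨ ¬i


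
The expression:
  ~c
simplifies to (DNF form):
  ~c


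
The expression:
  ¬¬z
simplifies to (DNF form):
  z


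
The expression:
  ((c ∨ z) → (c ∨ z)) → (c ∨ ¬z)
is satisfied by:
  {c: True, z: False}
  {z: False, c: False}
  {z: True, c: True}


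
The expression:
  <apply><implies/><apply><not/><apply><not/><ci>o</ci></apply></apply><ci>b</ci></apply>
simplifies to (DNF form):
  <apply><or/><ci>b</ci><apply><not/><ci>o</ci></apply></apply>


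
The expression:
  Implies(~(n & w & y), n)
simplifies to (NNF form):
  n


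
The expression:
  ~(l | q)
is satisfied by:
  {q: False, l: False}


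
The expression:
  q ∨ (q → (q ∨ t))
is always true.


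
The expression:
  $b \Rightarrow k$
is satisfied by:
  {k: True, b: False}
  {b: False, k: False}
  {b: True, k: True}


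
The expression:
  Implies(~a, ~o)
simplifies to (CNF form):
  a | ~o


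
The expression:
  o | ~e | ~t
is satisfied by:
  {o: True, e: False, t: False}
  {e: False, t: False, o: False}
  {o: True, t: True, e: False}
  {t: True, e: False, o: False}
  {o: True, e: True, t: False}
  {e: True, o: False, t: False}
  {o: True, t: True, e: True}


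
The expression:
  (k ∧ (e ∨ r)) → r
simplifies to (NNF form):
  r ∨ ¬e ∨ ¬k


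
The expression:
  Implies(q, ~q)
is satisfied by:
  {q: False}


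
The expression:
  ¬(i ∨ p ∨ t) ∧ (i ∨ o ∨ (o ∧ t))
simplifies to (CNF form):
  o ∧ ¬i ∧ ¬p ∧ ¬t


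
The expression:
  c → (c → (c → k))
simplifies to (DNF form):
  k ∨ ¬c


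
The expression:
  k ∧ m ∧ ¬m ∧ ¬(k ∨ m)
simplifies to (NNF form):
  False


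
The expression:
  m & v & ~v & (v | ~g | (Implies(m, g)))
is never true.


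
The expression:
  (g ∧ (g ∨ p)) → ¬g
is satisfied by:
  {g: False}


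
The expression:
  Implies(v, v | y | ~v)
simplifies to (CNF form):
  True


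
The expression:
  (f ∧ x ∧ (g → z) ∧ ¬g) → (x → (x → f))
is always true.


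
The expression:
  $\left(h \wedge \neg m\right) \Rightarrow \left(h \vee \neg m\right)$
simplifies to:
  $\text{True}$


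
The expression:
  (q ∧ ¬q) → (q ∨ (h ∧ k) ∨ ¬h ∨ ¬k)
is always true.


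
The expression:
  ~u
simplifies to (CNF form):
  ~u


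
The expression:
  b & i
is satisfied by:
  {i: True, b: True}


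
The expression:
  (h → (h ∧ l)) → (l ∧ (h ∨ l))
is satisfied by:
  {l: True, h: True}
  {l: True, h: False}
  {h: True, l: False}


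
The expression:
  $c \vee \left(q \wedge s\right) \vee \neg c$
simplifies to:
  $\text{True}$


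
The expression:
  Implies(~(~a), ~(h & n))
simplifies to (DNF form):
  ~a | ~h | ~n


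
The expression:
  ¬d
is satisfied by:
  {d: False}


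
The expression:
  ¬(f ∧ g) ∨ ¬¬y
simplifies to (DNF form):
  y ∨ ¬f ∨ ¬g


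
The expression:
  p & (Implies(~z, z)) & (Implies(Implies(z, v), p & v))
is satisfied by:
  {z: True, p: True}


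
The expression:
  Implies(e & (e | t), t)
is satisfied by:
  {t: True, e: False}
  {e: False, t: False}
  {e: True, t: True}


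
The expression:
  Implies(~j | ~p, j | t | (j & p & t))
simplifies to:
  j | t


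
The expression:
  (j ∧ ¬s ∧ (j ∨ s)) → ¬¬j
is always true.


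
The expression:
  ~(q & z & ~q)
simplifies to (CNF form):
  True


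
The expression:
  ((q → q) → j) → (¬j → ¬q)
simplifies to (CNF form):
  True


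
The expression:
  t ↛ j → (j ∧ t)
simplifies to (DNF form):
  j ∨ ¬t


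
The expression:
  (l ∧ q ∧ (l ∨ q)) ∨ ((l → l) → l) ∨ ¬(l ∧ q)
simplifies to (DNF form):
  True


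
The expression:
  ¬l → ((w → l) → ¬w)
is always true.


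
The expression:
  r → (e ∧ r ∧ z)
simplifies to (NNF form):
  (e ∧ z) ∨ ¬r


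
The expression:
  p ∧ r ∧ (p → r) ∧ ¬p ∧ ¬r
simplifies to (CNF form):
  False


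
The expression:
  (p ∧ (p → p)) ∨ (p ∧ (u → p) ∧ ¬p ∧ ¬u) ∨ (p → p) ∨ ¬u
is always true.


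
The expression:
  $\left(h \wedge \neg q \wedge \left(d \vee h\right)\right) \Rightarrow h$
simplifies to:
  $\text{True}$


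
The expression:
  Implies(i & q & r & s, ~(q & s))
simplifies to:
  ~i | ~q | ~r | ~s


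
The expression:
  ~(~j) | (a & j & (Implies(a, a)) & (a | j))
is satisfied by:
  {j: True}


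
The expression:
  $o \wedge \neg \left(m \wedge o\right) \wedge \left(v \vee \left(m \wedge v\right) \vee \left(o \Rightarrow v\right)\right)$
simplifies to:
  $o \wedge v \wedge \neg m$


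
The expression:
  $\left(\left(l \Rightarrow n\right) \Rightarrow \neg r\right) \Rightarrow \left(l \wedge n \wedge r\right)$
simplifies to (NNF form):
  $r \wedge \left(n \vee \neg l\right)$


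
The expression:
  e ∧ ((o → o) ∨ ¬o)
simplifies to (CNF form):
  e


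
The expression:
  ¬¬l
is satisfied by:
  {l: True}


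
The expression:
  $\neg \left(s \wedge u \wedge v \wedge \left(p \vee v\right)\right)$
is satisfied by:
  {s: False, v: False, u: False}
  {u: True, s: False, v: False}
  {v: True, s: False, u: False}
  {u: True, v: True, s: False}
  {s: True, u: False, v: False}
  {u: True, s: True, v: False}
  {v: True, s: True, u: False}


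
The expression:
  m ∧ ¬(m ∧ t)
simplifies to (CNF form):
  m ∧ ¬t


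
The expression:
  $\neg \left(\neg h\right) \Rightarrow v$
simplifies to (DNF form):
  $v \vee \neg h$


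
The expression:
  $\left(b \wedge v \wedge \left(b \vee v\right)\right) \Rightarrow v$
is always true.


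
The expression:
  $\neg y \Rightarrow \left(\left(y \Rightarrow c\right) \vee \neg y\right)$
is always true.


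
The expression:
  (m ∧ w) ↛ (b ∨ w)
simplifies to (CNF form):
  False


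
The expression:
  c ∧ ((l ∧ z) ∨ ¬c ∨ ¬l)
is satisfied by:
  {c: True, z: True, l: False}
  {c: True, l: False, z: False}
  {c: True, z: True, l: True}


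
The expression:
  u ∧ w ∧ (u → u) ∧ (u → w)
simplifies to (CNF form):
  u ∧ w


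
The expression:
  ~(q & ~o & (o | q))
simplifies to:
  o | ~q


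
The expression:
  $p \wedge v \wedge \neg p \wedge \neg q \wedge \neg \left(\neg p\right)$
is never true.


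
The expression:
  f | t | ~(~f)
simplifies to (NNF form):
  f | t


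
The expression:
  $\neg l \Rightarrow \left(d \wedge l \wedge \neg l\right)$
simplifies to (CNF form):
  $l$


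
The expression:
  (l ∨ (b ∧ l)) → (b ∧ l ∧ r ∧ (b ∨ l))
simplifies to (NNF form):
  (b ∧ r) ∨ ¬l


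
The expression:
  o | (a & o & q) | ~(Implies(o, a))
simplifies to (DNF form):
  o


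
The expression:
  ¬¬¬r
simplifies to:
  ¬r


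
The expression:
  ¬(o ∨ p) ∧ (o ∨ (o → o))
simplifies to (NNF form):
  ¬o ∧ ¬p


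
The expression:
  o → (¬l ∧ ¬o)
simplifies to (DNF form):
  ¬o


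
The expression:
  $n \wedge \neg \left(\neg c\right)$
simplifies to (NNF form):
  $c \wedge n$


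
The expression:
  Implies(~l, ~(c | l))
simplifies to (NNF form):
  l | ~c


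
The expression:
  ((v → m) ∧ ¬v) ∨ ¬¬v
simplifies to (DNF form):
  True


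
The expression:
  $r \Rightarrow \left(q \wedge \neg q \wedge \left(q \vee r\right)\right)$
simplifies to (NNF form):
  $\neg r$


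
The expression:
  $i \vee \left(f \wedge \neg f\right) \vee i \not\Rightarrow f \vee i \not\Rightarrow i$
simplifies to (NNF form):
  $i$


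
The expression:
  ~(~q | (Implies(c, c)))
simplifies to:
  False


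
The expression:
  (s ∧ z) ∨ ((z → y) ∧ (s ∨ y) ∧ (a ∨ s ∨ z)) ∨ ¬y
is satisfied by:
  {a: True, z: True, s: True, y: False}
  {a: True, z: True, s: False, y: False}
  {a: True, s: True, z: False, y: False}
  {a: True, s: False, z: False, y: False}
  {z: True, s: True, a: False, y: False}
  {z: True, a: False, s: False, y: False}
  {z: False, s: True, a: False, y: False}
  {z: False, a: False, s: False, y: False}
  {a: True, y: True, z: True, s: True}
  {a: True, y: True, z: True, s: False}
  {a: True, y: True, s: True, z: False}
  {a: True, y: True, s: False, z: False}
  {y: True, z: True, s: True, a: False}
  {y: True, z: True, s: False, a: False}
  {y: True, s: True, z: False, a: False}


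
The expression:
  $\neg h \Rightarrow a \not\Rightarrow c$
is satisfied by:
  {a: True, h: True, c: False}
  {h: True, c: False, a: False}
  {a: True, h: True, c: True}
  {h: True, c: True, a: False}
  {a: True, c: False, h: False}


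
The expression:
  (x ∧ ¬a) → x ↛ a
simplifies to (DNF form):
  True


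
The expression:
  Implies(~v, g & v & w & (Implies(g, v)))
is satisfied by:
  {v: True}


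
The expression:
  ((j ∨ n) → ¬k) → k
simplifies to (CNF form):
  k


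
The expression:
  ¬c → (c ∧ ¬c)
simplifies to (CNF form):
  c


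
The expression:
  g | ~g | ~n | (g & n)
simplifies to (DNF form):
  True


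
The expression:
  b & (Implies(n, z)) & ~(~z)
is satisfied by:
  {z: True, b: True}


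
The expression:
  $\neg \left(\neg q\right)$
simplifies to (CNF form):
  $q$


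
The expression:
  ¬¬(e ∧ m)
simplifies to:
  e ∧ m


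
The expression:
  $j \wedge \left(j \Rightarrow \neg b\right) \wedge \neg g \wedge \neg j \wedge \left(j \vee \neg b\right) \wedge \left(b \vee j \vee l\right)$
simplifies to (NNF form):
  $\text{False}$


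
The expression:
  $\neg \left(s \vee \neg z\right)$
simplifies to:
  $z \wedge \neg s$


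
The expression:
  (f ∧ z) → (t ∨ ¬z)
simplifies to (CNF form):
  t ∨ ¬f ∨ ¬z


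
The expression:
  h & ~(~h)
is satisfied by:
  {h: True}


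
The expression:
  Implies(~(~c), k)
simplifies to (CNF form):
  k | ~c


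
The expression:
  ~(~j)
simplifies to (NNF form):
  j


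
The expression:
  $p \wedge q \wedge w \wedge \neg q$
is never true.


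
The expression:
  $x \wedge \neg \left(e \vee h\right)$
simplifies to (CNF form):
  $x \wedge \neg e \wedge \neg h$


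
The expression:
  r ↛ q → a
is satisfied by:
  {a: True, q: True, r: False}
  {a: True, q: False, r: False}
  {q: True, a: False, r: False}
  {a: False, q: False, r: False}
  {r: True, a: True, q: True}
  {r: True, a: True, q: False}
  {r: True, q: True, a: False}


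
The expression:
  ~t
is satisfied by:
  {t: False}


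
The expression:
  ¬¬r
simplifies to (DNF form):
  r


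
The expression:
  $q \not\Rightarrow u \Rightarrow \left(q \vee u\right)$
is always true.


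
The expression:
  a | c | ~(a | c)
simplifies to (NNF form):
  True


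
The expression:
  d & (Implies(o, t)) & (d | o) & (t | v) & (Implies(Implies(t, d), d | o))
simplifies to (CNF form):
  d & (t | v) & (t | ~o)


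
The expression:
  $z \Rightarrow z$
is always true.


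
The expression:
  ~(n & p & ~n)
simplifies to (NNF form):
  True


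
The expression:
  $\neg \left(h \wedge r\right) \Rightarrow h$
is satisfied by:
  {h: True}


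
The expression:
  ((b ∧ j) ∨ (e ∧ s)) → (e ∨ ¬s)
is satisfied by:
  {e: True, s: False, b: False, j: False}
  {j: False, s: False, e: False, b: False}
  {j: True, e: True, s: False, b: False}
  {j: True, s: False, e: False, b: False}
  {b: True, e: True, j: False, s: False}
  {b: True, j: False, s: False, e: False}
  {b: True, j: True, e: True, s: False}
  {b: True, j: True, s: False, e: False}
  {e: True, s: True, b: False, j: False}
  {s: True, b: False, e: False, j: False}
  {j: True, s: True, e: True, b: False}
  {j: True, s: True, b: False, e: False}
  {e: True, s: True, b: True, j: False}
  {s: True, b: True, j: False, e: False}
  {j: True, s: True, b: True, e: True}


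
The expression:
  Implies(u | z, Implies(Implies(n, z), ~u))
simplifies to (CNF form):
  (n | ~u) & (~u | ~z)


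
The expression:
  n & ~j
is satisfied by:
  {n: True, j: False}


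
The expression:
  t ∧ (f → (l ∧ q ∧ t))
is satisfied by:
  {t: True, l: True, q: True, f: False}
  {t: True, l: True, q: False, f: False}
  {t: True, q: True, l: False, f: False}
  {t: True, q: False, l: False, f: False}
  {t: True, f: True, l: True, q: True}


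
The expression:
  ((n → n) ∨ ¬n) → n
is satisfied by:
  {n: True}


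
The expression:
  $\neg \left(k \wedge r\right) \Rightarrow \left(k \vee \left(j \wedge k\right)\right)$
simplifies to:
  $k$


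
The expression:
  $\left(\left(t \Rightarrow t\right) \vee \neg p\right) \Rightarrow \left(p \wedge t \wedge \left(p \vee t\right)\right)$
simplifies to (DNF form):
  $p \wedge t$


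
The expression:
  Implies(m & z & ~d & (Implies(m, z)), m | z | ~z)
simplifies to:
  True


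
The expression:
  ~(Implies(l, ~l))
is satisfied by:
  {l: True}


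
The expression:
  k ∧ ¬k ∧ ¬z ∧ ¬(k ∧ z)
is never true.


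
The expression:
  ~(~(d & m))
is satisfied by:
  {m: True, d: True}


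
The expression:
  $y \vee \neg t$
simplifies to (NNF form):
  $y \vee \neg t$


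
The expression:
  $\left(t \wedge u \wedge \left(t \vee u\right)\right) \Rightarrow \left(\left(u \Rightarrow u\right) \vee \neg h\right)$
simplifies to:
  $\text{True}$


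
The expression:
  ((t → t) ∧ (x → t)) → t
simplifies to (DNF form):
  t ∨ x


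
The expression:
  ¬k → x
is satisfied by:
  {x: True, k: True}
  {x: True, k: False}
  {k: True, x: False}


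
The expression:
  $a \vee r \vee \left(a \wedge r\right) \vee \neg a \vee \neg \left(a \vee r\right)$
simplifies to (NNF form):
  $\text{True}$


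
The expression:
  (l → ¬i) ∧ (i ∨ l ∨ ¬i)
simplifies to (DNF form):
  ¬i ∨ ¬l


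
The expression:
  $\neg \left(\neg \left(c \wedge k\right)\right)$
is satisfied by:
  {c: True, k: True}


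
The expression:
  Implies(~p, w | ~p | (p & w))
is always true.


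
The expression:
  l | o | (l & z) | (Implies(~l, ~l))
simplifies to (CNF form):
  True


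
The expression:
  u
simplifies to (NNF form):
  u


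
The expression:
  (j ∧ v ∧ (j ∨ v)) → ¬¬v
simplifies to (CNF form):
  True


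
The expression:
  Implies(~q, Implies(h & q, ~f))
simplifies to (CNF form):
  True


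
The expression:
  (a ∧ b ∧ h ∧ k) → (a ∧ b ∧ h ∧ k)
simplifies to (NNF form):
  True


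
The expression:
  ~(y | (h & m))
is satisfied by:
  {y: False, h: False, m: False}
  {m: True, y: False, h: False}
  {h: True, y: False, m: False}


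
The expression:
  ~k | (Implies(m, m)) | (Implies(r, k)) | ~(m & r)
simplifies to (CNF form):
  True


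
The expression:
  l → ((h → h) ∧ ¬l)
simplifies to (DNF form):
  ¬l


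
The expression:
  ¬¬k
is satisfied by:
  {k: True}


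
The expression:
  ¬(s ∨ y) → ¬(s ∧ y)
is always true.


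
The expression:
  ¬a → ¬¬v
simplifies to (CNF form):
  a ∨ v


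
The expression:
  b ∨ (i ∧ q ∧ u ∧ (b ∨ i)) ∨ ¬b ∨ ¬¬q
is always true.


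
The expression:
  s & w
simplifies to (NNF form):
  s & w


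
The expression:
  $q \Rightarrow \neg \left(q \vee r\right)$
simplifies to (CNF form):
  $\neg q$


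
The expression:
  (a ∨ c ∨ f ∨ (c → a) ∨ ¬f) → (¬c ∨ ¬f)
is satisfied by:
  {c: False, f: False}
  {f: True, c: False}
  {c: True, f: False}


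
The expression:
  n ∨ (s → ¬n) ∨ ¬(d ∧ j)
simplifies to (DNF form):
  True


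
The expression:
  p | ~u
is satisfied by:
  {p: True, u: False}
  {u: False, p: False}
  {u: True, p: True}


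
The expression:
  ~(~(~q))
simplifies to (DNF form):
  ~q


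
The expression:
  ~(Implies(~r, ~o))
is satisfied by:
  {o: True, r: False}


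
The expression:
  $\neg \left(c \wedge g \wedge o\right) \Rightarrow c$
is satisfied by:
  {c: True}


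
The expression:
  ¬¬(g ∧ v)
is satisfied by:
  {g: True, v: True}


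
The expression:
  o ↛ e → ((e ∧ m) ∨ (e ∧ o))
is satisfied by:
  {e: True, o: False}
  {o: False, e: False}
  {o: True, e: True}


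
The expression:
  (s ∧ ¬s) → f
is always true.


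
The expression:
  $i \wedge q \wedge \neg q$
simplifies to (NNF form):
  $\text{False}$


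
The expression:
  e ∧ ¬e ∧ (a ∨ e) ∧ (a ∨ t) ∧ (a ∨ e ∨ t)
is never true.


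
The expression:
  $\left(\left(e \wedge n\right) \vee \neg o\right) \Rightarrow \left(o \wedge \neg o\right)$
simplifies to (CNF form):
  $o \wedge \left(\neg e \vee \neg n\right)$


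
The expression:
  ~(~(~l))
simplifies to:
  ~l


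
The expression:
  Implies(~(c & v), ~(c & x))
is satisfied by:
  {v: True, c: False, x: False}
  {c: False, x: False, v: False}
  {x: True, v: True, c: False}
  {x: True, c: False, v: False}
  {v: True, c: True, x: False}
  {c: True, v: False, x: False}
  {x: True, c: True, v: True}


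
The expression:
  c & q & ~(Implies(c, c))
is never true.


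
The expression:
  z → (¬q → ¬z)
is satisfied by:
  {q: True, z: False}
  {z: False, q: False}
  {z: True, q: True}


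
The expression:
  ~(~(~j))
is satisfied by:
  {j: False}


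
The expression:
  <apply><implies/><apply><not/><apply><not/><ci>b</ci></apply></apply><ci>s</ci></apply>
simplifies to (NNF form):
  <apply><or/><ci>s</ci><apply><not/><ci>b</ci></apply></apply>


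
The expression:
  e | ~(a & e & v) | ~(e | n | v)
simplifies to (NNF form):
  True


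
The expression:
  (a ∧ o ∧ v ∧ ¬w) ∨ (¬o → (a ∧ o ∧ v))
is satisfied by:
  {o: True}


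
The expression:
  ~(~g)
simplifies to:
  g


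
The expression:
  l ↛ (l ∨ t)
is never true.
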